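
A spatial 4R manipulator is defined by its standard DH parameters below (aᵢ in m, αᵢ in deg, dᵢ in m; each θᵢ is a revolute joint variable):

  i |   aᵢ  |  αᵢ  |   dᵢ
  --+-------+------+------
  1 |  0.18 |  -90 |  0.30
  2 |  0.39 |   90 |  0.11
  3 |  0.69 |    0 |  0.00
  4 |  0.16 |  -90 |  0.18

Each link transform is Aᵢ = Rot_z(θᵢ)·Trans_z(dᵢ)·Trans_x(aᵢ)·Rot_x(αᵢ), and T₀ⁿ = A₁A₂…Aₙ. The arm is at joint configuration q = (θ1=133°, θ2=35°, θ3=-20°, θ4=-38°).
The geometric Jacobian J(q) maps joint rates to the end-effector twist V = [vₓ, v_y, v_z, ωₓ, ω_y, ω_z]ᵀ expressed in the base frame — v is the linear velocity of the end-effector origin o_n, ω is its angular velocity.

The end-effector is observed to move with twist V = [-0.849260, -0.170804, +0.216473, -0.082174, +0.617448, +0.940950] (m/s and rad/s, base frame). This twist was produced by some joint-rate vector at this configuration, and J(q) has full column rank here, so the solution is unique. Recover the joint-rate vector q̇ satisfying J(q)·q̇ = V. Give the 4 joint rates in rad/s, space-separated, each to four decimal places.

o_n = [-0.6293, 1.0585, -0.1968]
J₁: ẑ×o_n = [-1.0585, -0.6293, 0.0000], ω = ẑ
J2: z=[-0.7314, -0.6820, 0.0000] o=[-0.1228, 0.1316, 0.3000] → [0.3388, -0.3633, -1.0233, -0.7314, -0.6820, 0.0000]
J3: z=[-0.3912, 0.4195, 0.8192] o=[-0.4211, 0.2903, 0.0763] → [-0.7439, -0.2774, -0.2132, -0.3912, 0.4195, 0.8192]
J4: z=[-0.3912, 0.4195, 0.8192] o=[-0.6107, 0.8397, -0.2956] → [-0.1378, 0.0235, -0.0778, -0.3912, 0.4195, 0.8192]
q̇ = J⁺·V = [0.2160, -0.3610, 0.6210, 0.2640]

0.2160 -0.3610 0.6210 0.2640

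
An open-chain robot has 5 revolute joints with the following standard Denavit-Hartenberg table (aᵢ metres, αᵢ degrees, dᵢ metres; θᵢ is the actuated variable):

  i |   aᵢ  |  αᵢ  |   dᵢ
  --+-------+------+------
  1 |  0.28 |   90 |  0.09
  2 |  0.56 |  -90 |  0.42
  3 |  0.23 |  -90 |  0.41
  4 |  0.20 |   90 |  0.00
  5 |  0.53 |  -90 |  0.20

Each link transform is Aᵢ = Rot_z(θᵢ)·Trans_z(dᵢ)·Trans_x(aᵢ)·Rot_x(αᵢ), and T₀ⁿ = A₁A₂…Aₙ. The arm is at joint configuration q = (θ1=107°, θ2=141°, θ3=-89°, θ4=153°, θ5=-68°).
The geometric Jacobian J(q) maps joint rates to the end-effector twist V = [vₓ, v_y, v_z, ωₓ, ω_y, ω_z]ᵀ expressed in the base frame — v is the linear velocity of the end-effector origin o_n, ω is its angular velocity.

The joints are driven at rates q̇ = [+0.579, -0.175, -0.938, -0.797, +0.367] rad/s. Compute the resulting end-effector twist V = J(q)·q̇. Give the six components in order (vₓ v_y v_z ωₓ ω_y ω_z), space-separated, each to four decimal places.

o_n = [0.3200, 0.3018, 0.0933]
J₁: ẑ×o_n = [-0.3018, 0.3200, 0.0000], ω = ẑ
J2: z=[0.9563, 0.2924, 0.0000] o=[-0.0819, 0.2678, 0.0900] → [0.0010, -0.0032, -0.0849, 0.9563, 0.2924, 0.0000]
J3: z=[0.1840, -0.6018, -0.7771] o=[0.4470, -0.0256, 0.4424] → [0.4646, 0.1629, -0.0162, 0.1840, -0.6018, -0.7771]
J4: z=[0.2105, -0.7482, 0.6292] o=[0.7433, -0.2081, 0.1263] → [-0.2962, -0.2594, -0.2093, 0.2105, -0.7482, 0.6292]
J5: z=[0.2719, 0.6631, 0.6974] o=[0.5555, -0.2033, 0.1949] → [-0.4196, -0.1366, 0.2935, 0.2719, 0.6631, 0.6974]
V = J·q̇ = [-0.5287, 0.1896, 0.3046, -0.4079, 1.3530, 1.0624]

-0.5287 0.1896 0.3046 -0.4079 1.3530 1.0624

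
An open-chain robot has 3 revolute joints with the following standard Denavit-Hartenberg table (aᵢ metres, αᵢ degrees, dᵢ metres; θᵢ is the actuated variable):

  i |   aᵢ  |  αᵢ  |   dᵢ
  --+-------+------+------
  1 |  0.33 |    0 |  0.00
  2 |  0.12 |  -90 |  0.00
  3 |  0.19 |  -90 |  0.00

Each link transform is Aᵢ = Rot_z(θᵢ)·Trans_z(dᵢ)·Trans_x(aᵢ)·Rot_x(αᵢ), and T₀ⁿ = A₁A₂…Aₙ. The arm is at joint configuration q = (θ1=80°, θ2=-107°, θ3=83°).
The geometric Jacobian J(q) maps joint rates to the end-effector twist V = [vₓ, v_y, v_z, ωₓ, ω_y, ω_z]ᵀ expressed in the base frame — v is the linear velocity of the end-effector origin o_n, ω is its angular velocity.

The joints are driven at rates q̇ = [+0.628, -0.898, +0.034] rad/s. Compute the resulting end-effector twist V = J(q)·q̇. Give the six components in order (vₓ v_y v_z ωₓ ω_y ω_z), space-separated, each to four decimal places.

o_n = [0.1849, 0.2600, -0.1886]
J₁: ẑ×o_n = [-0.2600, 0.1849, 0.0000], ω = ẑ
J2: z=[0.0000, 0.0000, 1.0000] o=[0.0573, 0.3250, 0.0000] → [0.0650, 0.1276, -0.0000, 0.0000, 0.0000, 1.0000]
J3: z=[0.4540, 0.8910, 0.0000] o=[0.1642, 0.2705, 0.0000] → [-0.1680, 0.0856, -0.0232, 0.4540, 0.8910, 0.0000]
V = J·q̇ = [-0.2274, 0.0045, -0.0008, 0.0154, 0.0303, -0.2700]

-0.2274 0.0045 -0.0008 0.0154 0.0303 -0.2700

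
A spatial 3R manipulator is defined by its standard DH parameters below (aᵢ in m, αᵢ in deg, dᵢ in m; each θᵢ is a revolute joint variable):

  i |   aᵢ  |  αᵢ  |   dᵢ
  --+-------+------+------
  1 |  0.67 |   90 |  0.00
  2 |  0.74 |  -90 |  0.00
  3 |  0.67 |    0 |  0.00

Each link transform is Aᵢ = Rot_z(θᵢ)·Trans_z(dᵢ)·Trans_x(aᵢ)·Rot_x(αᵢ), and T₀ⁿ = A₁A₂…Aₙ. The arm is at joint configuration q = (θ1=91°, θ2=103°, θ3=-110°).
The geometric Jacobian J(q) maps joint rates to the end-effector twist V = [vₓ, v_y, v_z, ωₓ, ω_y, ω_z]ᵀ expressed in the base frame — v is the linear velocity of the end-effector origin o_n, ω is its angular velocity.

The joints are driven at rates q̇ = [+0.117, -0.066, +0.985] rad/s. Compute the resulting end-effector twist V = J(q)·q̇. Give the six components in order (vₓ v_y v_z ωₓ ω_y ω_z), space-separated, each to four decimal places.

0.1613 -0.0302 0.6118 -0.0492 -0.9608 -0.1046

o_n = [0.6198, 0.5660, 0.4978]
J₁: ẑ×o_n = [-0.5660, 0.6198, 0.0000], ω = ẑ
J2: z=[0.9998, 0.0175, 0.0000] o=[-0.0117, 0.6699, 0.0000] → [0.0087, -0.4977, -0.1149, 0.9998, 0.0175, 0.0000]
J3: z=[0.0170, -0.9742, -0.2250] o=[-0.0088, 0.5035, 0.7210] → [0.2316, -0.1376, 0.6135, 0.0170, -0.9742, -0.2250]
V = J·q̇ = [0.1613, -0.0302, 0.6118, -0.0492, -0.9608, -0.1046]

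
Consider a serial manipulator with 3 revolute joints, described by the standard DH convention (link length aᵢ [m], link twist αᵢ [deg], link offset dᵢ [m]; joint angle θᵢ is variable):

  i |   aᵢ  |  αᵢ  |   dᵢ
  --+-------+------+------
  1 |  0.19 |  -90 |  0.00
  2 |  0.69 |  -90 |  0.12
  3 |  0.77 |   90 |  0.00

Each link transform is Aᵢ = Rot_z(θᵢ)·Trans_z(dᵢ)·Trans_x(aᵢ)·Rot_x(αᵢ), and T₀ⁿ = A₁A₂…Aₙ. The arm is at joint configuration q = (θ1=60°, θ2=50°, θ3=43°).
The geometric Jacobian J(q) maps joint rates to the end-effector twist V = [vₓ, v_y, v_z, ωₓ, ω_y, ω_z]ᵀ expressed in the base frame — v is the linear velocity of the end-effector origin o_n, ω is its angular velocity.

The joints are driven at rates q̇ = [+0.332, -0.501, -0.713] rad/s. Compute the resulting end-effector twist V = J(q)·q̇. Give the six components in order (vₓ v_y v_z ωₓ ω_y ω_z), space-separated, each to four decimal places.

o_n = [0.8486, 0.6596, -0.9600]
J₁: ẑ×o_n = [-0.6596, 0.8486, 0.0000], ω = ẑ
J2: z=[-0.8660, 0.5000, 0.0000] o=[0.0950, 0.1645, 0.0000] → [-0.4800, -0.8314, -0.8055, -0.8660, 0.5000, 0.0000]
J3: z=[-0.3830, -0.6634, -0.6428] o=[0.2128, 0.6086, -0.5286] → [0.3189, -0.5739, 0.4023, -0.3830, -0.6634, -0.6428]
V = J·q̇ = [-0.2059, 1.1074, 0.1167, 0.7070, 0.2225, 0.7903]

-0.2059 1.1074 0.1167 0.7070 0.2225 0.7903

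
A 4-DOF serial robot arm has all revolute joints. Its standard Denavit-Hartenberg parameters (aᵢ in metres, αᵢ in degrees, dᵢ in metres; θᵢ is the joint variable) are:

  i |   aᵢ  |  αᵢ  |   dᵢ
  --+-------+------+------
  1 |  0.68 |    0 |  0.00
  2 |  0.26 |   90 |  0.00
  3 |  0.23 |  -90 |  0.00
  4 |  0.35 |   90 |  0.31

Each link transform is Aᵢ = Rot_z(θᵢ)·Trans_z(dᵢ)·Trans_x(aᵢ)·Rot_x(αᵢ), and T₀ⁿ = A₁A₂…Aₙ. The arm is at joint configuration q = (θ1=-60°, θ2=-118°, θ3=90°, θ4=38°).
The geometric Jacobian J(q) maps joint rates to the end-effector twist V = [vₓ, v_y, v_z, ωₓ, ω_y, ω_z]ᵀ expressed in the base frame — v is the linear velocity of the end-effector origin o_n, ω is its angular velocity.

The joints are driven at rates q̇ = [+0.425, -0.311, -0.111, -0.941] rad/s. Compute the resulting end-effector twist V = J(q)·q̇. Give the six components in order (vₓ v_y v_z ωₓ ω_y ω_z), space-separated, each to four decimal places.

0.2095 0.4085 0.2372 -0.9366 -0.1438 0.1140

o_n = [0.3975, -0.8025, 0.5058]
J₁: ẑ×o_n = [0.8025, 0.3975, -0.0000], ω = ẑ
J2: z=[0.0000, 0.0000, 1.0000] o=[0.3400, -0.5889, 0.0000] → [0.2136, 0.0575, -0.0000, 0.0000, 0.0000, 1.0000]
J3: z=[-0.0349, 0.9994, 0.0000] o=[0.0802, -0.5980, 0.0000] → [0.5055, 0.0177, -0.3100, -0.0349, 0.9994, 0.0000]
J4: z=[0.9994, 0.0349, 0.0000] o=[0.0802, -0.5980, 0.2300] → [0.0096, -0.2756, -0.2155, 0.9994, 0.0349, 0.0000]
V = J·q̇ = [0.2095, 0.4085, 0.2372, -0.9366, -0.1438, 0.1140]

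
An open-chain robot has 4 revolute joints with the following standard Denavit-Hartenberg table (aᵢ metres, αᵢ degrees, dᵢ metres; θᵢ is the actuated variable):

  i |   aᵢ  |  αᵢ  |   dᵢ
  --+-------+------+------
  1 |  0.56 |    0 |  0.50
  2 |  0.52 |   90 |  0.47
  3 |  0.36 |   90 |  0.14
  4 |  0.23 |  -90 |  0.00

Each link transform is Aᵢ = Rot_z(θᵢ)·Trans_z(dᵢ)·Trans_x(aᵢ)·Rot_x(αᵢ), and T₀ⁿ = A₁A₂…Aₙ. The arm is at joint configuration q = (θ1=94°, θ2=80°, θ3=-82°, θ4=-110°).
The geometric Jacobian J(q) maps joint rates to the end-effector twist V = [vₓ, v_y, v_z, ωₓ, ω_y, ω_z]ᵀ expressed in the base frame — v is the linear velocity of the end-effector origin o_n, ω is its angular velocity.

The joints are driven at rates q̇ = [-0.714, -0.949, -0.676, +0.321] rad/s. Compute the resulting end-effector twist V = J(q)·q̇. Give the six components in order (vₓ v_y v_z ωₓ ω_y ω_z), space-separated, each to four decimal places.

o_n = [-0.6031, 0.5414, 0.6914]
J₁: ẑ×o_n = [-0.5414, -0.6031, 0.0000], ω = ẑ
J2: z=[0.0000, 0.0000, 1.0000] o=[-0.0391, 0.5586, 0.5000] → [0.0173, -0.5640, 0.0000, 0.0000, 0.0000, 1.0000]
J3: z=[0.1045, 0.9945, 0.0000] o=[-0.5562, 0.6130, 0.9700] → [-0.2771, 0.0291, 0.0392, 0.1045, 0.9945, 0.0000]
J4: z=[0.9848, -0.1035, -0.1392] o=[-0.5914, 0.7575, 0.6135] → [-0.0381, -0.0751, -0.2140, 0.9848, -0.1035, -0.1392]
V = J·q̇ = [0.5452, 0.9221, -0.0952, 0.2455, -0.7055, -1.7077]

0.5452 0.9221 -0.0952 0.2455 -0.7055 -1.7077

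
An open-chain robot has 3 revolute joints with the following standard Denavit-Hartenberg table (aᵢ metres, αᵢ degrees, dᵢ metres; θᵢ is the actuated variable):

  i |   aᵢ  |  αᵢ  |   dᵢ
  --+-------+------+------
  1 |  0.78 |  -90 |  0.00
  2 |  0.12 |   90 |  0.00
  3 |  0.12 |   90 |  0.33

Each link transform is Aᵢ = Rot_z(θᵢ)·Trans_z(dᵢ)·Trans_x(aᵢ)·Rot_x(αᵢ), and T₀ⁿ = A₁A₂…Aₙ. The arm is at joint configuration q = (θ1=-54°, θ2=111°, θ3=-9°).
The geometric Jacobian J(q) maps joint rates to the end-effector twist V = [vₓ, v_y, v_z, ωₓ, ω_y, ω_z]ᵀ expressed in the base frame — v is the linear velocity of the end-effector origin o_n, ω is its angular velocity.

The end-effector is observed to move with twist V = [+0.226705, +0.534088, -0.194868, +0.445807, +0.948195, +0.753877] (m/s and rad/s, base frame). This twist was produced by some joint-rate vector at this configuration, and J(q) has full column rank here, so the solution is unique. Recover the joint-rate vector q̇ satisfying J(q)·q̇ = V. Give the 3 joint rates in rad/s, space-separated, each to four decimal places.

0.5600 0.9180 -0.5410

o_n = [0.5741, -0.8222, -0.3409]
J₁: ẑ×o_n = [0.8222, 0.5741, -0.0000], ω = ẑ
J2: z=[0.8090, 0.5878, 0.0000] o=[0.4585, -0.6310, 0.0000] → [-0.2004, 0.2758, -0.2226, 0.8090, 0.5878, 0.0000]
J3: z=[0.5487, -0.7553, -0.3584] o=[0.4332, -0.5962, -0.1120] → [0.0919, 0.0751, -0.0175, 0.5487, -0.7553, -0.3584]
q̇ = J⁺·V = [0.5600, 0.9180, -0.5410]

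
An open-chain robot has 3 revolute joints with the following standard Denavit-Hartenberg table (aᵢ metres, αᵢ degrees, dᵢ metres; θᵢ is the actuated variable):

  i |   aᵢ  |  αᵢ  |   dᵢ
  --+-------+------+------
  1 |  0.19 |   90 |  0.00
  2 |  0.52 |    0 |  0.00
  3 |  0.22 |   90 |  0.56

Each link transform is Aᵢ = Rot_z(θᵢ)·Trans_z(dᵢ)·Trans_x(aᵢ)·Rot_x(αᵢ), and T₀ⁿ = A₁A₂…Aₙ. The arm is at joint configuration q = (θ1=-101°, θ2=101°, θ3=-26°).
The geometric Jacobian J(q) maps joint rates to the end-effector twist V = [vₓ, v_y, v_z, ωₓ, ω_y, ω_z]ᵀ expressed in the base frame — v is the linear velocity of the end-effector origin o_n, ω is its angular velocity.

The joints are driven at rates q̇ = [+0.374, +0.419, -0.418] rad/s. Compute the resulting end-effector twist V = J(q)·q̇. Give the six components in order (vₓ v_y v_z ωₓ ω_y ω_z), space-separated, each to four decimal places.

0.0551 -0.0060 -0.0415 -0.0010 0.0002 0.3740

o_n = [-0.5779, -0.0382, 0.7229]
J₁: ẑ×o_n = [0.0382, -0.5779, 0.0000], ω = ẑ
J2: z=[-0.9816, 0.1908, 0.0000] o=[-0.0363, -0.1865, 0.0000] → [0.1379, 0.7097, -0.0423, -0.9816, 0.1908, 0.0000]
J3: z=[-0.9816, 0.1908, 0.0000] o=[-0.0173, -0.0891, 0.5104] → [0.0405, 0.2086, 0.0569, -0.9816, 0.1908, 0.0000]
V = J·q̇ = [0.0551, -0.0060, -0.0415, -0.0010, 0.0002, 0.3740]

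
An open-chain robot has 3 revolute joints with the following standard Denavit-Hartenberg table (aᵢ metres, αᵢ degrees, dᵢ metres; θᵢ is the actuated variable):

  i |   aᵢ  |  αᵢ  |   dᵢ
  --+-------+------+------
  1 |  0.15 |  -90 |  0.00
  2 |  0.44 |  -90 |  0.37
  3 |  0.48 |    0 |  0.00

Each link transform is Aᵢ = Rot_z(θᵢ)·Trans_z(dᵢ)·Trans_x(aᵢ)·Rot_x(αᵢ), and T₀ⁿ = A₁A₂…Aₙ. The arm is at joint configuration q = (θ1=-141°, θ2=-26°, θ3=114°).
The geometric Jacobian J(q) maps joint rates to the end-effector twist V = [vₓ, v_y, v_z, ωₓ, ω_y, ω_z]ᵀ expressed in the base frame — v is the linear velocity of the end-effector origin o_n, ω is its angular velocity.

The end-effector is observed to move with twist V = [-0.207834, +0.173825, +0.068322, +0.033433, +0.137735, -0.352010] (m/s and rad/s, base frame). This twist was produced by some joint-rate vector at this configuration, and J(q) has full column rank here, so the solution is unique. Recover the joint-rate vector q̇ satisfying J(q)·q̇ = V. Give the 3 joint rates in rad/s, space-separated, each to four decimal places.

-0.5830 -0.0860 -0.2570

o_n = [-0.3306, -0.1796, 0.1073]
J₁: ẑ×o_n = [0.1796, -0.3306, 0.0000], ω = ẑ
J2: z=[0.6293, -0.7771, 0.0000] o=[-0.1166, -0.0944, 0.0000] → [-0.0834, -0.0675, -0.2200, 0.6293, -0.7771, 0.0000]
J3: z=[-0.3407, -0.2759, -0.8988] o=[-0.1911, -0.6308, 0.1929] → [0.4292, 0.0963, -0.1922, -0.3407, -0.2759, -0.8988]
q̇ = J⁺·V = [-0.5830, -0.0860, -0.2570]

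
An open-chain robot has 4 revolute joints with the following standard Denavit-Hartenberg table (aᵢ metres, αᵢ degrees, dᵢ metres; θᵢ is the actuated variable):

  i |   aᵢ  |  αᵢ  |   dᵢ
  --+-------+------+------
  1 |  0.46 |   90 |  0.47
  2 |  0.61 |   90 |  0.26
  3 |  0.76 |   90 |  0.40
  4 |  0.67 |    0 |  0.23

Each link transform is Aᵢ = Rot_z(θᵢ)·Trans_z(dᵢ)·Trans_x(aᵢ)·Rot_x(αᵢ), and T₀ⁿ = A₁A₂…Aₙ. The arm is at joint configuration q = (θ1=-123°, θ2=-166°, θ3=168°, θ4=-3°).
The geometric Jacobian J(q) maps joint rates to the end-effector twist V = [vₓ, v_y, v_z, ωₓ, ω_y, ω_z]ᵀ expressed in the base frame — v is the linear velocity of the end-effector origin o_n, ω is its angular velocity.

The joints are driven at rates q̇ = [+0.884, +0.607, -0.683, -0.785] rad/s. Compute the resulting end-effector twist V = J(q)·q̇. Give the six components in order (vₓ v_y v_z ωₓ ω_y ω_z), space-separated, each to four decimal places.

o_n = [-1.2495, -0.4880, 1.0031]
J₁: ẑ×o_n = [0.4880, -1.2495, 0.0000], ω = ẑ
J2: z=[-0.8387, 0.5446, 0.0000] o=[-0.2505, -0.3858, 0.4700] → [0.2904, 0.4471, 0.6298, -0.8387, 0.5446, 0.0000]
J3: z=[0.1318, 0.2029, 0.9703] o=[-0.1462, 0.2522, 0.3224] → [0.8563, -1.1601, 0.1263, 0.1318, 0.2029, 0.9703]
J4: z=[-0.7105, 0.7019, -0.0503] o=[-0.6189, -0.1855, 0.8904] → [0.0639, 0.1118, 0.6575, -0.7105, 0.7019, -0.0503]
V = J·q̇ = [-0.0274, -0.1285, -0.2201, -0.0413, -0.3590, 0.2608]

-0.0274 -0.1285 -0.2201 -0.0413 -0.3590 0.2608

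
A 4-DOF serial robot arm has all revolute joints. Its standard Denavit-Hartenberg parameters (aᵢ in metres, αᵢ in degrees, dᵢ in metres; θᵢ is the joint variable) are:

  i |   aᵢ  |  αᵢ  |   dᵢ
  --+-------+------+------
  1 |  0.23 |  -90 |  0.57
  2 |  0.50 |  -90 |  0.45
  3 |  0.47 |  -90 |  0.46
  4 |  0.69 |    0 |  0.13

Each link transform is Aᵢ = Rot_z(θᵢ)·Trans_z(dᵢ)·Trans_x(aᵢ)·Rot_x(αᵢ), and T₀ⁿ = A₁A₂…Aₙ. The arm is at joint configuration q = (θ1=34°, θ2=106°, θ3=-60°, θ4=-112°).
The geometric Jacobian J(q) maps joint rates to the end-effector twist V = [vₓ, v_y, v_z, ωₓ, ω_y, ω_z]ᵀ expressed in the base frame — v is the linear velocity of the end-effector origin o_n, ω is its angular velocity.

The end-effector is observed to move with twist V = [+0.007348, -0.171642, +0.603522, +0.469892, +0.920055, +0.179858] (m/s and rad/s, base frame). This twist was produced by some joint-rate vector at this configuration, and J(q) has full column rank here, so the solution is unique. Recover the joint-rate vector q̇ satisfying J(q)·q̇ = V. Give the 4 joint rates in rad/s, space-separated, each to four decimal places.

0.1580 0.3440 -0.8630 -0.3120

o_n = [-1.1676, -0.1022, 0.1826]
J₁: ẑ×o_n = [0.1022, -1.1676, 0.0000], ω = ẑ
J2: z=[-0.5592, 0.8290, 0.0000] o=[0.1907, 0.1286, 0.5700] → [-0.3212, -0.2166, 1.2552, -0.5592, 0.8290, 0.0000]
J3: z=[-0.7969, -0.5375, 0.2756] o=[-0.1752, 0.4246, 0.0894] → [0.0951, -0.1992, -0.1136, -0.7969, -0.5375, 0.2756]
J4: z=[0.0817, -0.5480, -0.8325] o=[-0.8231, 0.4786, -0.0097] → [-0.5889, 0.2711, -0.2362, 0.0817, -0.5480, -0.8325]
q̇ = J⁺·V = [0.1580, 0.3440, -0.8630, -0.3120]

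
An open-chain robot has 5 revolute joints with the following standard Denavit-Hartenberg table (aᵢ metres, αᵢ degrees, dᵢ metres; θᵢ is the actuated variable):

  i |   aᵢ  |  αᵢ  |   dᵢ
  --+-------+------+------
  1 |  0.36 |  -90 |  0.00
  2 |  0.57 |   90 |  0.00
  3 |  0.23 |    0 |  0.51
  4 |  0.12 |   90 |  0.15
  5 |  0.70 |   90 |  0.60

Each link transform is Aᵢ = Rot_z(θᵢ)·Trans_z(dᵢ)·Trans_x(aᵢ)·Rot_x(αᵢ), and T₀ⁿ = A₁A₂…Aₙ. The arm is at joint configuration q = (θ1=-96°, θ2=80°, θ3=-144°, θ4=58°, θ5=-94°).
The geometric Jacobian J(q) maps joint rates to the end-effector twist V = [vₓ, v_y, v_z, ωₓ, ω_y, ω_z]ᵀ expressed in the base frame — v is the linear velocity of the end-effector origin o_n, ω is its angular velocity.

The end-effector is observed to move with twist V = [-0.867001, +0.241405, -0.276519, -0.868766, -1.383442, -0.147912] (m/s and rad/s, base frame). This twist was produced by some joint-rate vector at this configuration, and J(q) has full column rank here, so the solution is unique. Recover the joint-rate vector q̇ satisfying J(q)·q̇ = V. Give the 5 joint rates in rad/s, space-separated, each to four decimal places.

-0.2090 -0.7330 0.5370 0.9180 -0.1950

o_n = [-0.2766, -0.2584, 0.1998]
J₁: ẑ×o_n = [0.2584, -0.2766, 0.0000], ω = ẑ
J2: z=[0.9945, -0.1045, 0.0000] o=[-0.0376, -0.3580, 0.0000] → [-0.0209, -0.1987, 0.0741, 0.9945, -0.1045, 0.0000]
J3: z=[-0.1029, -0.9794, 0.1736] o=[-0.0480, -0.4565, -0.5613] → [-0.7799, 0.0387, -0.2443, -0.1029, -0.9794, 0.1736]
J4: z=[-0.1029, -0.9794, 0.1736] o=[-0.2315, -0.9097, -0.2895] → [-0.5924, 0.0426, -0.1111, -0.1029, -0.9794, 0.1736]
J5: z=[-0.0513, 0.1796, 0.9824] o=[-0.3662, -1.0455, -0.2717] → [-0.6886, 0.1122, -0.0564, -0.0513, 0.1796, 0.9824]
q̇ = J⁺·V = [-0.2090, -0.7330, 0.5370, 0.9180, -0.1950]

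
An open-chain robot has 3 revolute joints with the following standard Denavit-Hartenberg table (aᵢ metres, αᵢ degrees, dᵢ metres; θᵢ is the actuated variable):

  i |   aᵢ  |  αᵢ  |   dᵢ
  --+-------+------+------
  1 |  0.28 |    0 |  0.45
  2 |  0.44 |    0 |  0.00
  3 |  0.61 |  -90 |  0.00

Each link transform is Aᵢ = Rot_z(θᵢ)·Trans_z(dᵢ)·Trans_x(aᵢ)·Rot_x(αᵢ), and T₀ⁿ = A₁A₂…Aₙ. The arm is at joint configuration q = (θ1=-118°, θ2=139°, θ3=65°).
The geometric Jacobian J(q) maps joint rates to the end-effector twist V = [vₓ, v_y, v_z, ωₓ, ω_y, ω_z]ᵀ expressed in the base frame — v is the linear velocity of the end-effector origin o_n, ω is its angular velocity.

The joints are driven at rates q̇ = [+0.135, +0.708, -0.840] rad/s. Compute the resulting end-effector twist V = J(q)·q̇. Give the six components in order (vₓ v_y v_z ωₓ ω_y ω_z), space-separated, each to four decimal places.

o_n = [0.3219, 0.5190, 0.4500]
J₁: ẑ×o_n = [-0.5190, 0.3219, 0.0000], ω = ẑ
J2: z=[0.0000, 0.0000, 1.0000] o=[-0.1315, -0.2472, 0.4500] → [-0.7662, 0.4533, 0.0000, 0.0000, 0.0000, 1.0000]
J3: z=[0.0000, 0.0000, 1.0000] o=[0.2793, -0.0895, 0.4500] → [-0.6085, 0.0426, 0.0000, 0.0000, 0.0000, 1.0000]
V = J·q̇ = [-0.1014, 0.3287, 0.0000, 0.0000, 0.0000, 0.0030]

-0.1014 0.3287 0.0000 0.0000 0.0000 0.0030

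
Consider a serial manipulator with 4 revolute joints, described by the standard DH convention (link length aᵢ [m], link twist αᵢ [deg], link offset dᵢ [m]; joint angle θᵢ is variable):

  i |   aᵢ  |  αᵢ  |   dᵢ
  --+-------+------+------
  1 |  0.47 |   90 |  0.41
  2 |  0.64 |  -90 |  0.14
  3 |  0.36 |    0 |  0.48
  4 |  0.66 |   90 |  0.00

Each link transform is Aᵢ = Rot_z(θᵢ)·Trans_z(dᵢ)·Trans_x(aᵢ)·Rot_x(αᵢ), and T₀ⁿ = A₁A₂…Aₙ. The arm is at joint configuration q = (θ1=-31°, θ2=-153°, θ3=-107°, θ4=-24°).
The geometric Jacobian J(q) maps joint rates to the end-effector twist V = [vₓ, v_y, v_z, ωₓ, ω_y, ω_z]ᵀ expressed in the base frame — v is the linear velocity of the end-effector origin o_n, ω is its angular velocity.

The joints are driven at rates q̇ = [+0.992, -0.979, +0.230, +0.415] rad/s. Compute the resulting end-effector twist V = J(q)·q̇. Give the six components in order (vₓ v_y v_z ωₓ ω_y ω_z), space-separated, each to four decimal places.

0.2807 0.1685 -0.3064 0.7552 0.6884 0.4173

o_n = [0.0060, -1.1497, -0.0639]
J₁: ẑ×o_n = [1.1497, 0.0060, -0.0000], ω = ẑ
J2: z=[-0.5150, -0.8572, 0.0000] o=[0.4029, -0.2421, 0.4100] → [0.4062, -0.2441, 0.1273, -0.5150, -0.8572, 0.0000]
J3: z=[0.3891, -0.2338, -0.8910] o=[-0.1580, -0.0684, 0.1194] → [-0.9206, -0.0748, -0.3824, 0.3891, -0.2338, -0.8910]
J4: z=[0.3891, -0.2338, -0.8910] o=[-0.0682, -0.5240, -0.2605] → [-0.6034, -0.1426, -0.2261, 0.3891, -0.2338, -0.8910]
V = J·q̇ = [0.2807, 0.1685, -0.3064, 0.7552, 0.6884, 0.4173]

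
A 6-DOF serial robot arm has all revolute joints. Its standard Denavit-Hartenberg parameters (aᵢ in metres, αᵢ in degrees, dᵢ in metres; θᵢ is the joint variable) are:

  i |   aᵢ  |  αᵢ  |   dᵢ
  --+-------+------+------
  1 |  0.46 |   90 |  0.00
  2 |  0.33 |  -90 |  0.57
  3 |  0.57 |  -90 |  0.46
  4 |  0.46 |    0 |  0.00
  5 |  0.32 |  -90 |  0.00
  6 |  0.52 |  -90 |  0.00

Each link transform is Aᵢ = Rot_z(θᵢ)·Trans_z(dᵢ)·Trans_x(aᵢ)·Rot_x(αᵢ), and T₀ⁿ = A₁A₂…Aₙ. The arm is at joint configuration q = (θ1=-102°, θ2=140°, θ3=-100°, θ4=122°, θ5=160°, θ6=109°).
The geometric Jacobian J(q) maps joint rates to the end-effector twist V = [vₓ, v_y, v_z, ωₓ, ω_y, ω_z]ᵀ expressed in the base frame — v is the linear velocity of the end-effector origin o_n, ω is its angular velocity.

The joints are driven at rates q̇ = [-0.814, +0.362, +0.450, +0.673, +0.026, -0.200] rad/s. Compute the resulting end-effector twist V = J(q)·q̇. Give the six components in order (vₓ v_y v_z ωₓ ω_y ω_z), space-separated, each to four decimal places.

o_n = [-0.9195, -0.3014, -0.3055]
J₁: ẑ×o_n = [0.3014, -0.9195, 0.0000], ω = ẑ
J2: z=[-0.9781, 0.2079, 0.0000] o=[-0.0956, -0.4499, 0.0000] → [-0.0635, -0.2988, 0.0260, -0.9781, 0.2079, 0.0000]
J3: z=[0.1336, 0.6287, -0.7660] o=[-0.6006, -0.0842, 0.2121] → [-0.4919, 0.3135, 0.1715, 0.1336, 0.6287, -0.7660]
J4: z=[-0.0130, 0.7740, 0.6330] o=[-1.1040, 0.2476, -0.2039] → [0.2689, 0.1154, -0.1356, -0.0130, 0.7740, 0.6330]
J5: z=[-0.0130, 0.7740, 0.6330] o=[-0.9146, -0.0159, 0.1222] → [-0.1503, -0.0087, 0.0075, -0.0130, 0.7740, 0.6330]
J6: z=[-0.9971, -0.0577, 0.0501] o=[-0.9387, 0.1859, -0.1250] → [0.0348, -0.1790, 0.4870, -0.9971, -0.0577, 0.0501]
V = J·q̇ = [-0.3196, 0.8946, -0.1019, -0.1036, 0.9108, -0.7263]

-0.3196 0.8946 -0.1019 -0.1036 0.9108 -0.7263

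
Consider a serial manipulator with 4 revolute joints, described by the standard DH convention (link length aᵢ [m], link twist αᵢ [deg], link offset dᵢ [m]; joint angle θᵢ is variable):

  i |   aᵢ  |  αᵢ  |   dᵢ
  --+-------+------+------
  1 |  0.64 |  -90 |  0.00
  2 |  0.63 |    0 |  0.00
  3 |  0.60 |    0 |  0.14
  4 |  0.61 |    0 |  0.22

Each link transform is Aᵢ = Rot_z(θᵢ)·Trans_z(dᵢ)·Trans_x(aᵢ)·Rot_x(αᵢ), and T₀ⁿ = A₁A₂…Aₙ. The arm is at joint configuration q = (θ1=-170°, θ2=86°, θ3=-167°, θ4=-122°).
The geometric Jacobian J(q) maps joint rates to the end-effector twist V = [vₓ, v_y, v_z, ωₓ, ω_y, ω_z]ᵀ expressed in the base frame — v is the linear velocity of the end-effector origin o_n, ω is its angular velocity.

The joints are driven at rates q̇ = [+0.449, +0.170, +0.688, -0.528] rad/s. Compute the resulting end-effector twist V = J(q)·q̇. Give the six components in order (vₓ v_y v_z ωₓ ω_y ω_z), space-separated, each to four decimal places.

o_n = [-0.1505, -0.3921, -0.2742]
J₁: ẑ×o_n = [0.3921, -0.1505, 0.0000], ω = ẑ
J2: z=[0.1736, -0.9848, 0.0000] o=[-0.6303, -0.1111, 0.0000] → [0.2700, 0.0476, 0.4237, 0.1736, -0.9848, 0.0000]
J3: z=[0.1736, -0.9848, 0.0000] o=[-0.6736, -0.1188, -0.6285] → [-0.3489, -0.0615, 0.4676, 0.1736, -0.9848, 0.0000]
J4: z=[0.1736, -0.9848, 0.0000] o=[-0.7417, -0.2729, -0.0359] → [0.2347, 0.0414, 0.5615, 0.1736, -0.9848, 0.0000]
V = J·q̇ = [-0.1420, -0.1237, 0.0973, 0.0573, -0.3250, 0.4490]

-0.1420 -0.1237 0.0973 0.0573 -0.3250 0.4490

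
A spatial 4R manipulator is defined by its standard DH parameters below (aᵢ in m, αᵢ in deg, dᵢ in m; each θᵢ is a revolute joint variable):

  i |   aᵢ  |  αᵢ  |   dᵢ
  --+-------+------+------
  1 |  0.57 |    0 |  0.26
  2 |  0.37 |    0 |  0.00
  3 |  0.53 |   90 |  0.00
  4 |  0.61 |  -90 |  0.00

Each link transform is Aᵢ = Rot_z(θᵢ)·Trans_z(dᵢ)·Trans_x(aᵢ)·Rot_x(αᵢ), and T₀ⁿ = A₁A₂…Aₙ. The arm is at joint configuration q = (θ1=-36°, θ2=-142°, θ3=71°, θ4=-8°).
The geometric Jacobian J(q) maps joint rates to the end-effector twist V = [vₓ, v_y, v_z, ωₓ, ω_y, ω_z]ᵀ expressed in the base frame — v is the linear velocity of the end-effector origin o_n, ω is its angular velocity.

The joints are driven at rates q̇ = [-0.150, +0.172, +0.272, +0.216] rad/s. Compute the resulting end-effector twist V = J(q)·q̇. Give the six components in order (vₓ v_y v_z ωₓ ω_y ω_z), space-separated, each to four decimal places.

0.2635 -0.1923 0.1305 -0.2066 0.0632 0.2940

o_n = [-0.2402, -1.4325, 0.1751]
J₁: ẑ×o_n = [1.4325, -0.2402, 0.0000], ω = ẑ
J2: z=[0.0000, 0.0000, 1.0000] o=[0.4611, -0.3350, 0.2600] → [1.0974, -0.7013, 0.0000, 0.0000, 0.0000, 1.0000]
J3: z=[0.0000, 0.0000, 1.0000] o=[0.0914, -0.3480, 0.2600] → [1.0845, -0.3316, 0.0000, 0.0000, 0.0000, 1.0000]
J4: z=[-0.9563, 0.2924, 0.0000] o=[-0.0636, -0.8548, 0.2600] → [-0.0248, -0.0812, 0.6041, -0.9563, 0.2924, 0.0000]
V = J·q̇ = [0.2635, -0.1923, 0.1305, -0.2066, 0.0632, 0.2940]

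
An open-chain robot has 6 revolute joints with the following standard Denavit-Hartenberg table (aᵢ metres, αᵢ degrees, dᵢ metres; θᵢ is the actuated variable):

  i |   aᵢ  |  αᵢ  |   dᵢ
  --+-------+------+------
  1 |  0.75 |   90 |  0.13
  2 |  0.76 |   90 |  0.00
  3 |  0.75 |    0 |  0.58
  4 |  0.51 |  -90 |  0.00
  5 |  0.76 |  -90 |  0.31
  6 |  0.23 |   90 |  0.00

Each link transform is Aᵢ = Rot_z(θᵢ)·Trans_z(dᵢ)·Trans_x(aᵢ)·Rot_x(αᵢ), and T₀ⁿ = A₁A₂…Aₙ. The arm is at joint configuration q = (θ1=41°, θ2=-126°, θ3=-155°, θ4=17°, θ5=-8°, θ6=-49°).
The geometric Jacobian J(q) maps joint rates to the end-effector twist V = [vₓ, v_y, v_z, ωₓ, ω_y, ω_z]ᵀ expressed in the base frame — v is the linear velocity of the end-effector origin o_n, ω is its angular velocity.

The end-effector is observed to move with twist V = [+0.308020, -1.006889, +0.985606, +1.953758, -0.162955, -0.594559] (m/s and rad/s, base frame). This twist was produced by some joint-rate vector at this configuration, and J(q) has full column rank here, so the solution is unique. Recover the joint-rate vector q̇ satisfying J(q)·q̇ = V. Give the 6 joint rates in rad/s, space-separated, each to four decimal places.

-0.2490 0.9820 -0.5440 -0.0060 -0.6650 0.7670

o_n = [-0.6427, 1.5893, 1.0676]
J₁: ẑ×o_n = [-1.5893, -0.6427, 0.0000], ω = ẑ
J2: z=[0.6561, -0.7547, 0.0000] o=[0.5660, 0.4920, 0.1300] → [-0.7076, -0.6152, -0.1924, 0.6561, -0.7547, 0.0000]
J3: z=[-0.6106, -0.5308, 0.5878] o=[0.2289, 0.1990, -0.4849] → [-1.6412, 0.4356, -1.3116, -0.6106, -0.5308, 0.5878]
J4: z=[-0.6106, -0.5308, 0.5878] o=[-0.0317, 0.3925, 0.4060] → [-1.0547, 0.0448, -1.0551, -0.6106, -0.5308, 0.5878]
J5: z=[-0.7844, 0.3028, -0.5413] o=[-0.0874, 0.7962, 0.7126] → [0.5369, 0.5791, -0.4540, -0.7844, 0.3028, -0.5413]
J6: z=[0.5894, 0.6358, -0.4984] o=[-0.4774, 1.4296, 1.0594] → [0.0848, 0.0775, 0.1992, 0.5894, 0.6358, -0.4984]
q̇ = J⁺·V = [-0.2490, 0.9820, -0.5440, -0.0060, -0.6650, 0.7670]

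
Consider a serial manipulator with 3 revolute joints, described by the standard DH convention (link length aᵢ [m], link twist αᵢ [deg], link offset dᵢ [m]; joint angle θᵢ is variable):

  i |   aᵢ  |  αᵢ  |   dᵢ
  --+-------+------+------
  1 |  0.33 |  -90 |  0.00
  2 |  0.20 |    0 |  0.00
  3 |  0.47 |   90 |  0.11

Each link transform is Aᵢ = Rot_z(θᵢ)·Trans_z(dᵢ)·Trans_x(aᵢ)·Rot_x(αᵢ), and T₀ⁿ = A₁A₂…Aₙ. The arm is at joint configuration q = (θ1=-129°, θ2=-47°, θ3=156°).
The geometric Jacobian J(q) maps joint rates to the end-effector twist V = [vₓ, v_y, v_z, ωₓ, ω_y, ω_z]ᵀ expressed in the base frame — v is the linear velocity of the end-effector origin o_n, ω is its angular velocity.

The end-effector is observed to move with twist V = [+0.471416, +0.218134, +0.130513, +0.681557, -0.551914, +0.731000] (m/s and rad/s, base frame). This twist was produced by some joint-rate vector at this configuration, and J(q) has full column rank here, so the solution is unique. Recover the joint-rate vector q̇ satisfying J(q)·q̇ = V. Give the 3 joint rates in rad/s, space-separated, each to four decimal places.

o_n = [-0.1117, -0.3128, -0.2981]
J₁: ẑ×o_n = [0.3128, -0.1117, 0.0000], ω = ẑ
J2: z=[0.7771, -0.6293, 0.0000] o=[-0.2077, -0.2565, 0.0000] → [0.1876, 0.2317, 0.0166, 0.7771, -0.6293, 0.0000]
J3: z=[0.7771, -0.6293, 0.0000] o=[-0.2935, -0.3625, 0.1463] → [0.2797, 0.3454, 0.1530, 0.7771, -0.6293, 0.0000]
q̇ = J⁺·V = [0.7310, 0.0270, 0.8500]

0.7310 0.0270 0.8500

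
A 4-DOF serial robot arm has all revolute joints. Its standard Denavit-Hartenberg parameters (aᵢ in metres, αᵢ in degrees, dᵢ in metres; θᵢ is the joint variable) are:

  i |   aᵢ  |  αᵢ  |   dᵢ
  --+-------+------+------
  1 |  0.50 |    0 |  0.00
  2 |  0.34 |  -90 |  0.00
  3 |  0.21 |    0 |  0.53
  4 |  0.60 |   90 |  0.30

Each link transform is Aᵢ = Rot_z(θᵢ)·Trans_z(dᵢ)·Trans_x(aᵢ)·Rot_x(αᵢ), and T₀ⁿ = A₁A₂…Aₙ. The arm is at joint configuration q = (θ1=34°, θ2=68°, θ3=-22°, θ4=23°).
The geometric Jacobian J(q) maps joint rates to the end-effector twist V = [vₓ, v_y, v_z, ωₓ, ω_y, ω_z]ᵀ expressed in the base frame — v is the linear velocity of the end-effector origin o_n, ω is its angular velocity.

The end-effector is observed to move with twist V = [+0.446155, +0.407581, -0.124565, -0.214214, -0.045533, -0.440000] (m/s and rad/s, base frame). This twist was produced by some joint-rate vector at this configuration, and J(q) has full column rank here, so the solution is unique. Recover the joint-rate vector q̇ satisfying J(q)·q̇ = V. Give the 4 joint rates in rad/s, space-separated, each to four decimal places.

-0.1170 -0.3230 -0.0350 0.2540

o_n = [-0.6332, 1.2169, 0.0682]
J₁: ẑ×o_n = [-1.2169, -0.6332, 0.0000], ω = ẑ
J2: z=[0.0000, 0.0000, 1.0000] o=[0.4145, 0.2796, 0.0000] → [-0.9373, -1.0478, 0.0000, 0.0000, 0.0000, 1.0000]
J3: z=[-0.9781, -0.2079, 0.0000] o=[0.3438, 0.6122, 0.0000] → [-0.0142, 0.0667, -0.7946, -0.9781, -0.2079, 0.0000]
J4: z=[-0.9781, -0.2079, 0.0000] o=[-0.2151, 0.6924, 0.0787] → [0.0022, -0.0102, -0.5999, -0.9781, -0.2079, 0.0000]
q̇ = J⁺·V = [-0.1170, -0.3230, -0.0350, 0.2540]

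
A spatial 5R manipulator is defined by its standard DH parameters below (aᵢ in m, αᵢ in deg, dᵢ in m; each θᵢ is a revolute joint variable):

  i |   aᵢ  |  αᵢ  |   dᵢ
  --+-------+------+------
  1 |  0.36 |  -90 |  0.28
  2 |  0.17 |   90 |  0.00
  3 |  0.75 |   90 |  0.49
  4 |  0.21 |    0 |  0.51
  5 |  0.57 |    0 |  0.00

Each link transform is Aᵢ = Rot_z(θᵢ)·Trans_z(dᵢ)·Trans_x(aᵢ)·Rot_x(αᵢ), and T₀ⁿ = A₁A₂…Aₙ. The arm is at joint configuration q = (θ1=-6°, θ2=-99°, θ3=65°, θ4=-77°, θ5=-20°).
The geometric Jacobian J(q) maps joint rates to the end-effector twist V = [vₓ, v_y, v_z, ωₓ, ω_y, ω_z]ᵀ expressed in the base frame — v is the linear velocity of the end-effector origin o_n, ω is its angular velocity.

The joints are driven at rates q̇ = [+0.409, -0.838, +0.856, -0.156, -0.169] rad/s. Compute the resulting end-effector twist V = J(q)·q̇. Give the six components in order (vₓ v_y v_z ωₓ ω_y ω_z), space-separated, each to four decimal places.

-0.8630 0.7581 -0.3590 -0.8682 -0.6133 -0.0158

o_n = [0.5336, 0.3904, 1.2521]
J₁: ẑ×o_n = [-0.3904, 0.5336, 0.0000], ω = ẑ
J2: z=[0.1045, 0.9945, 0.0000] o=[0.3580, -0.0376, 0.2800] → [0.9668, -0.1016, -0.1299, 0.1045, 0.9945, 0.0000]
J3: z=[-0.9823, 0.1032, -0.1564] o=[0.3316, -0.0349, 0.4479] → [0.1495, 0.7583, -0.4386, -0.9823, 0.1032, -0.1564]
J4: z=[-0.1852, -0.4055, 0.8951] o=[-0.1280, 0.6969, 0.6843] → [0.0442, 0.6974, 0.3250, -0.1852, -0.4055, 0.8951]
J5: z=[-0.1852, -0.4055, 0.8951] o=[-0.0201, 0.5119, 1.1926] → [0.0846, 0.5067, 0.2470, -0.1852, -0.4055, 0.8951]
V = J·q̇ = [-0.8630, 0.7581, -0.3590, -0.8682, -0.6133, -0.0158]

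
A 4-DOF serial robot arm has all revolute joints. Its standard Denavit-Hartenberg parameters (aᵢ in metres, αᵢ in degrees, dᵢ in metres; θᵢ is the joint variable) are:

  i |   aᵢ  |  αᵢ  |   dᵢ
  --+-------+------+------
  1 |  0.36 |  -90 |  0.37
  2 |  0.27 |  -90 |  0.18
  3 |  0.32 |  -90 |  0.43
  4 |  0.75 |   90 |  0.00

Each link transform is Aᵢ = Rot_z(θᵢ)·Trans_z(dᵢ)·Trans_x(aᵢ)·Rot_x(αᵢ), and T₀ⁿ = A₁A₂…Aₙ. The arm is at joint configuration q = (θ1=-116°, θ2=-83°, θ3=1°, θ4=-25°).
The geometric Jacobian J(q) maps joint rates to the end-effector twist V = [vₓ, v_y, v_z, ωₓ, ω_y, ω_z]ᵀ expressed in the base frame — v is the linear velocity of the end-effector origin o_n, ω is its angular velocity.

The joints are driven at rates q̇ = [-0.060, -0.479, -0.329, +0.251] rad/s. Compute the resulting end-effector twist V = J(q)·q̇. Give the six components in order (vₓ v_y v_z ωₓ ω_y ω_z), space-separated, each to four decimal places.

0.5375 0.5269 0.5347 -0.5127 0.6140 -0.0243

o_n = [-0.4045, -1.2003, 1.5391]
J₁: ẑ×o_n = [1.2003, -0.4045, 0.0000], ω = ẑ
J2: z=[0.8988, -0.4384, 0.0000] o=[-0.1578, -0.3236, 0.3700] → [-0.5125, -1.0508, -0.8961, 0.8988, -0.4384, 0.0000]
J3: z=[-0.4351, -0.8921, -0.1219] o=[-0.0105, -0.4320, 0.6380] → [-0.8975, 0.4401, -0.0173, -0.4351, -0.8921, -0.1219]
J4: z=[-0.8977, 0.4402, -0.0173] o=[-0.2197, -0.8482, 0.9032] → [0.2739, 0.5741, 0.3974, -0.8977, 0.4402, -0.0173]
V = J·q̇ = [0.5375, 0.5269, 0.5347, -0.5127, 0.6140, -0.0243]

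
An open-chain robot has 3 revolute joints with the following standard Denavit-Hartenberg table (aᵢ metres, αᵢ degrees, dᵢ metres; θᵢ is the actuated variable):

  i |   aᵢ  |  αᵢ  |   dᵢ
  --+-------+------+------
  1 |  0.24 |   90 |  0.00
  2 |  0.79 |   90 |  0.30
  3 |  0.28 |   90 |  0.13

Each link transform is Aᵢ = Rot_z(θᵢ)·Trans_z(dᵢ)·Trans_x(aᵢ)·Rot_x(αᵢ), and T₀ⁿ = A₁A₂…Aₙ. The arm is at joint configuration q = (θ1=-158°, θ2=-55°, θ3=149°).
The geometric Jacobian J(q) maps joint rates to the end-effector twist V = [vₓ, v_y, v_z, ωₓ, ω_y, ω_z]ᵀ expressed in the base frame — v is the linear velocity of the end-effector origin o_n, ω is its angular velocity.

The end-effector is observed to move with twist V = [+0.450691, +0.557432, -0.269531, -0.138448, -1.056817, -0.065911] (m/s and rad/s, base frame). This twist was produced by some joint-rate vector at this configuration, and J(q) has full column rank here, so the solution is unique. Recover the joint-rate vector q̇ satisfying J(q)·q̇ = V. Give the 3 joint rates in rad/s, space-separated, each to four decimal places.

-0.4330 -0.9280 -0.6400

o_n = [-0.5827, 0.2437, -0.5251]
J₁: ẑ×o_n = [-0.2437, -0.5827, 0.0000], ω = ẑ
J2: z=[-0.3746, 0.9272, 0.0000] o=[-0.2225, -0.0899, 0.0000] → [-0.4869, -0.1967, 0.2090, -0.3746, 0.9272, 0.0000]
J3: z=[0.7595, 0.3069, -0.5736] o=[-0.7550, 0.0185, -0.6471] → [0.1666, -0.1915, 0.1181, 0.7595, 0.3069, -0.5736]
q̇ = J⁺·V = [-0.4330, -0.9280, -0.6400]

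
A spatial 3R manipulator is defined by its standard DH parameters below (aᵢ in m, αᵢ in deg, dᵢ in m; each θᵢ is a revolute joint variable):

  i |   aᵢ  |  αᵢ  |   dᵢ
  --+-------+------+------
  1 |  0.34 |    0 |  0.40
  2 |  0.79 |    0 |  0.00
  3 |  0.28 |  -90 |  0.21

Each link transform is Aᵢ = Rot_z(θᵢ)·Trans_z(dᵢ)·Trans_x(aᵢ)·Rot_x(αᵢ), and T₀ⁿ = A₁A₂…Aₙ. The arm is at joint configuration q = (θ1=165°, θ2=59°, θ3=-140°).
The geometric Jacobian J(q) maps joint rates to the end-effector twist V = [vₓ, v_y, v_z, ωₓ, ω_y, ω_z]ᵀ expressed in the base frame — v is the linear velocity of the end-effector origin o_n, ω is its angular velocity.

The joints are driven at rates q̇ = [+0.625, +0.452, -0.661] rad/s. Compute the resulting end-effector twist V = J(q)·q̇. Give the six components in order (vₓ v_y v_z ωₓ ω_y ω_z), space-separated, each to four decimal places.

0.4202 -0.8051 0.0000 0.0000 0.0000 0.4160

o_n = [-0.8674, -0.1823, 0.6100]
J₁: ẑ×o_n = [0.1823, -0.8674, 0.0000], ω = ẑ
J2: z=[0.0000, 0.0000, 1.0000] o=[-0.3284, 0.0880, 0.4000] → [0.2703, -0.5390, 0.0000, 0.0000, 0.0000, 1.0000]
J3: z=[0.0000, 0.0000, 1.0000] o=[-0.8967, -0.4608, 0.4000] → [-0.2785, 0.0293, 0.0000, 0.0000, 0.0000, 1.0000]
V = J·q̇ = [0.4202, -0.8051, 0.0000, 0.0000, 0.0000, 0.4160]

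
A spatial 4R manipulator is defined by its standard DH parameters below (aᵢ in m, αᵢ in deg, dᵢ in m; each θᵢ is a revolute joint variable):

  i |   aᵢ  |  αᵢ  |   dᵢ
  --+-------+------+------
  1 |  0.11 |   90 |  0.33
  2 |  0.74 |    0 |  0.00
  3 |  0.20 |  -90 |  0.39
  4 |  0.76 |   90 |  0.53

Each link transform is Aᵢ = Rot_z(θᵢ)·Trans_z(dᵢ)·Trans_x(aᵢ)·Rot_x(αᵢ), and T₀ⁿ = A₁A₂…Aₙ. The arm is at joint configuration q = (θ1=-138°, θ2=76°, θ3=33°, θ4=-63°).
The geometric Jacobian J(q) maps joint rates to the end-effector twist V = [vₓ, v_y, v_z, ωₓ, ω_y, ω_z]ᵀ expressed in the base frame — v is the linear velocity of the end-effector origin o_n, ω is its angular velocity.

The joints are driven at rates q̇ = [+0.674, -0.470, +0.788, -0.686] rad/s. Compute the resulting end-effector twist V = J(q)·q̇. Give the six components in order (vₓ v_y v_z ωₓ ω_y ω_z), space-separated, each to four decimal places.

o_n = [-0.4246, 1.0537, 1.3908]
J₁: ẑ×o_n = [-1.0537, -0.4246, 0.0000], ω = ẑ
J2: z=[-0.6691, 0.7431, 0.0000] o=[-0.0817, -0.0736, 0.3300] → [0.7883, 0.7098, -0.4995, -0.6691, 0.7431, 0.0000]
J3: z=[-0.6691, 0.7431, 0.0000] o=[-0.2148, -0.1934, 1.0480] → [0.2547, 0.2294, -0.6786, -0.6691, 0.7431, 0.0000]
J4: z=[0.7027, 0.6327, -0.3256] o=[-0.4274, 0.1400, 1.2371] → [0.3947, -0.1089, 0.6403, 0.7027, 0.6327, -0.3256]
V = J·q̇ = [-1.1508, -0.3643, -0.7392, -0.6948, -0.1977, 0.8973]

-1.1508 -0.3643 -0.7392 -0.6948 -0.1977 0.8973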